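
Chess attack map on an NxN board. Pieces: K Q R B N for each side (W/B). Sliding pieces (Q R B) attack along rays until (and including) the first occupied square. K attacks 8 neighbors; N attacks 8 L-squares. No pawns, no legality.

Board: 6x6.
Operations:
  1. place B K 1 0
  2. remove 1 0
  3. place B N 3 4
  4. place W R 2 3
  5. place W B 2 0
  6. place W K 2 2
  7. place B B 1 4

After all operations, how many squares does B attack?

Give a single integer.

Answer: 10

Derivation:
Op 1: place BK@(1,0)
Op 2: remove (1,0)
Op 3: place BN@(3,4)
Op 4: place WR@(2,3)
Op 5: place WB@(2,0)
Op 6: place WK@(2,2)
Op 7: place BB@(1,4)
Per-piece attacks for B:
  BB@(1,4): attacks (2,5) (2,3) (0,5) (0,3) [ray(1,-1) blocked at (2,3)]
  BN@(3,4): attacks (5,5) (1,5) (4,2) (5,3) (2,2) (1,3)
Union (10 distinct): (0,3) (0,5) (1,3) (1,5) (2,2) (2,3) (2,5) (4,2) (5,3) (5,5)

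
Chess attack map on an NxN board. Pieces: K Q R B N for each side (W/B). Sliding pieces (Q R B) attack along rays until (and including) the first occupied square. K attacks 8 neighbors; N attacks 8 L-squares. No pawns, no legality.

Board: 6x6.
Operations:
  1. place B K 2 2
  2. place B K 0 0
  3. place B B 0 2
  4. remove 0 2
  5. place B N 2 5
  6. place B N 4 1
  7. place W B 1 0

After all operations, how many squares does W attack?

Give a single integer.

Answer: 5

Derivation:
Op 1: place BK@(2,2)
Op 2: place BK@(0,0)
Op 3: place BB@(0,2)
Op 4: remove (0,2)
Op 5: place BN@(2,5)
Op 6: place BN@(4,1)
Op 7: place WB@(1,0)
Per-piece attacks for W:
  WB@(1,0): attacks (2,1) (3,2) (4,3) (5,4) (0,1)
Union (5 distinct): (0,1) (2,1) (3,2) (4,3) (5,4)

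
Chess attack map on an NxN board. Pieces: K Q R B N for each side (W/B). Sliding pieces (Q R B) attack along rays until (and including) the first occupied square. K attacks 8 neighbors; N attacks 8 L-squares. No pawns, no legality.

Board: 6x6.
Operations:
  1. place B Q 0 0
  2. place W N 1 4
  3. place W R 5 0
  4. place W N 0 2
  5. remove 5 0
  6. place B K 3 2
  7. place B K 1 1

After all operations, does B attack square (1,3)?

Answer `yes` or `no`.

Op 1: place BQ@(0,0)
Op 2: place WN@(1,4)
Op 3: place WR@(5,0)
Op 4: place WN@(0,2)
Op 5: remove (5,0)
Op 6: place BK@(3,2)
Op 7: place BK@(1,1)
Per-piece attacks for B:
  BQ@(0,0): attacks (0,1) (0,2) (1,0) (2,0) (3,0) (4,0) (5,0) (1,1) [ray(0,1) blocked at (0,2); ray(1,1) blocked at (1,1)]
  BK@(1,1): attacks (1,2) (1,0) (2,1) (0,1) (2,2) (2,0) (0,2) (0,0)
  BK@(3,2): attacks (3,3) (3,1) (4,2) (2,2) (4,3) (4,1) (2,3) (2,1)
B attacks (1,3): no

Answer: no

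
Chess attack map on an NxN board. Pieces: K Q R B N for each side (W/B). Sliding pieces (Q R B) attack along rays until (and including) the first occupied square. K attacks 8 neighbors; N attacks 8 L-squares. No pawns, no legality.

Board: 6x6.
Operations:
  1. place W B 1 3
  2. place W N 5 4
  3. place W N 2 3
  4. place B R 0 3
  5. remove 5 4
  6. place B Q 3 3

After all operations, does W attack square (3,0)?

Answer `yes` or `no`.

Answer: no

Derivation:
Op 1: place WB@(1,3)
Op 2: place WN@(5,4)
Op 3: place WN@(2,3)
Op 4: place BR@(0,3)
Op 5: remove (5,4)
Op 6: place BQ@(3,3)
Per-piece attacks for W:
  WB@(1,3): attacks (2,4) (3,5) (2,2) (3,1) (4,0) (0,4) (0,2)
  WN@(2,3): attacks (3,5) (4,4) (1,5) (0,4) (3,1) (4,2) (1,1) (0,2)
W attacks (3,0): no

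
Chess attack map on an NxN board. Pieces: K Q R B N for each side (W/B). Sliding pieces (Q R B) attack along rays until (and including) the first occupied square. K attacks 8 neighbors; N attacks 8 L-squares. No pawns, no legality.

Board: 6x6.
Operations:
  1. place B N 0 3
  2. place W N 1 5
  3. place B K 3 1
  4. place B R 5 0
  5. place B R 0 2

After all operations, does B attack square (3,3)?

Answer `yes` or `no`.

Answer: no

Derivation:
Op 1: place BN@(0,3)
Op 2: place WN@(1,5)
Op 3: place BK@(3,1)
Op 4: place BR@(5,0)
Op 5: place BR@(0,2)
Per-piece attacks for B:
  BR@(0,2): attacks (0,3) (0,1) (0,0) (1,2) (2,2) (3,2) (4,2) (5,2) [ray(0,1) blocked at (0,3)]
  BN@(0,3): attacks (1,5) (2,4) (1,1) (2,2)
  BK@(3,1): attacks (3,2) (3,0) (4,1) (2,1) (4,2) (4,0) (2,2) (2,0)
  BR@(5,0): attacks (5,1) (5,2) (5,3) (5,4) (5,5) (4,0) (3,0) (2,0) (1,0) (0,0)
B attacks (3,3): no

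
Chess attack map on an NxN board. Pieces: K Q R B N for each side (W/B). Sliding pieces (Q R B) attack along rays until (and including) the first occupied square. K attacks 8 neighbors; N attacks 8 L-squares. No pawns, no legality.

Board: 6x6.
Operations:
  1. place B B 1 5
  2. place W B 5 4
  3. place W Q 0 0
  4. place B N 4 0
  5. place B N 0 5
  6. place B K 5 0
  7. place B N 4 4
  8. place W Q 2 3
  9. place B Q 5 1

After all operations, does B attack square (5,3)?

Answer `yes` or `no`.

Op 1: place BB@(1,5)
Op 2: place WB@(5,4)
Op 3: place WQ@(0,0)
Op 4: place BN@(4,0)
Op 5: place BN@(0,5)
Op 6: place BK@(5,0)
Op 7: place BN@(4,4)
Op 8: place WQ@(2,3)
Op 9: place BQ@(5,1)
Per-piece attacks for B:
  BN@(0,5): attacks (1,3) (2,4)
  BB@(1,5): attacks (2,4) (3,3) (4,2) (5,1) (0,4) [ray(1,-1) blocked at (5,1)]
  BN@(4,0): attacks (5,2) (3,2) (2,1)
  BN@(4,4): attacks (2,5) (5,2) (3,2) (2,3)
  BK@(5,0): attacks (5,1) (4,0) (4,1)
  BQ@(5,1): attacks (5,2) (5,3) (5,4) (5,0) (4,1) (3,1) (2,1) (1,1) (0,1) (4,2) (3,3) (2,4) (1,5) (4,0) [ray(0,1) blocked at (5,4); ray(0,-1) blocked at (5,0); ray(-1,1) blocked at (1,5); ray(-1,-1) blocked at (4,0)]
B attacks (5,3): yes

Answer: yes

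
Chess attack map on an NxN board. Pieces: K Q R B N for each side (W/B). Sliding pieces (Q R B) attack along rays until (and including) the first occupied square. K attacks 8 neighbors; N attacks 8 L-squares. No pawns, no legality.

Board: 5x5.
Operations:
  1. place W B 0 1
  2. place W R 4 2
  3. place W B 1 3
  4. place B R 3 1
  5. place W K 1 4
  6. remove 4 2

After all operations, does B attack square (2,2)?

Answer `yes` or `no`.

Answer: no

Derivation:
Op 1: place WB@(0,1)
Op 2: place WR@(4,2)
Op 3: place WB@(1,3)
Op 4: place BR@(3,1)
Op 5: place WK@(1,4)
Op 6: remove (4,2)
Per-piece attacks for B:
  BR@(3,1): attacks (3,2) (3,3) (3,4) (3,0) (4,1) (2,1) (1,1) (0,1) [ray(-1,0) blocked at (0,1)]
B attacks (2,2): no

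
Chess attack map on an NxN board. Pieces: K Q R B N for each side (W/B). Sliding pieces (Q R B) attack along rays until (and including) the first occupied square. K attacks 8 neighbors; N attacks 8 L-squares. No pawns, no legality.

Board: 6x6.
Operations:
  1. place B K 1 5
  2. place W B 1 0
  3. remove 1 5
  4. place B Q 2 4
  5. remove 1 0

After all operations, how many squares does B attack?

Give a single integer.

Answer: 17

Derivation:
Op 1: place BK@(1,5)
Op 2: place WB@(1,0)
Op 3: remove (1,5)
Op 4: place BQ@(2,4)
Op 5: remove (1,0)
Per-piece attacks for B:
  BQ@(2,4): attacks (2,5) (2,3) (2,2) (2,1) (2,0) (3,4) (4,4) (5,4) (1,4) (0,4) (3,5) (3,3) (4,2) (5,1) (1,5) (1,3) (0,2)
Union (17 distinct): (0,2) (0,4) (1,3) (1,4) (1,5) (2,0) (2,1) (2,2) (2,3) (2,5) (3,3) (3,4) (3,5) (4,2) (4,4) (5,1) (5,4)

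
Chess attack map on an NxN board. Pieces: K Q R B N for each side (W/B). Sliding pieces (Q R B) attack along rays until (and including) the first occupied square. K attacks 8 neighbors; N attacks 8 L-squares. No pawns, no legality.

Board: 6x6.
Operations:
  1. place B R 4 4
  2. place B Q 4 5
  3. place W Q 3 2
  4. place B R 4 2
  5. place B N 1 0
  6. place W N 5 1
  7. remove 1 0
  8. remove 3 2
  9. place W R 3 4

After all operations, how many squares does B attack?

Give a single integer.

Op 1: place BR@(4,4)
Op 2: place BQ@(4,5)
Op 3: place WQ@(3,2)
Op 4: place BR@(4,2)
Op 5: place BN@(1,0)
Op 6: place WN@(5,1)
Op 7: remove (1,0)
Op 8: remove (3,2)
Op 9: place WR@(3,4)
Per-piece attacks for B:
  BR@(4,2): attacks (4,3) (4,4) (4,1) (4,0) (5,2) (3,2) (2,2) (1,2) (0,2) [ray(0,1) blocked at (4,4)]
  BR@(4,4): attacks (4,5) (4,3) (4,2) (5,4) (3,4) [ray(0,1) blocked at (4,5); ray(0,-1) blocked at (4,2); ray(-1,0) blocked at (3,4)]
  BQ@(4,5): attacks (4,4) (5,5) (3,5) (2,5) (1,5) (0,5) (5,4) (3,4) [ray(0,-1) blocked at (4,4); ray(-1,-1) blocked at (3,4)]
Union (18 distinct): (0,2) (0,5) (1,2) (1,5) (2,2) (2,5) (3,2) (3,4) (3,5) (4,0) (4,1) (4,2) (4,3) (4,4) (4,5) (5,2) (5,4) (5,5)

Answer: 18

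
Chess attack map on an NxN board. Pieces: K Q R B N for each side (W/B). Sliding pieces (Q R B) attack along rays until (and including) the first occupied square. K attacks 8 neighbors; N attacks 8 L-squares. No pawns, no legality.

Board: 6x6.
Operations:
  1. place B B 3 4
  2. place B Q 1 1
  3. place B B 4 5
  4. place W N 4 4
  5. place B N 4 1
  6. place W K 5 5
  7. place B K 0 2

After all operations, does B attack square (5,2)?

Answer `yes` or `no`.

Answer: yes

Derivation:
Op 1: place BB@(3,4)
Op 2: place BQ@(1,1)
Op 3: place BB@(4,5)
Op 4: place WN@(4,4)
Op 5: place BN@(4,1)
Op 6: place WK@(5,5)
Op 7: place BK@(0,2)
Per-piece attacks for B:
  BK@(0,2): attacks (0,3) (0,1) (1,2) (1,3) (1,1)
  BQ@(1,1): attacks (1,2) (1,3) (1,4) (1,5) (1,0) (2,1) (3,1) (4,1) (0,1) (2,2) (3,3) (4,4) (2,0) (0,2) (0,0) [ray(1,0) blocked at (4,1); ray(1,1) blocked at (4,4); ray(-1,1) blocked at (0,2)]
  BB@(3,4): attacks (4,5) (4,3) (5,2) (2,5) (2,3) (1,2) (0,1) [ray(1,1) blocked at (4,5)]
  BN@(4,1): attacks (5,3) (3,3) (2,2) (2,0)
  BB@(4,5): attacks (5,4) (3,4) [ray(-1,-1) blocked at (3,4)]
B attacks (5,2): yes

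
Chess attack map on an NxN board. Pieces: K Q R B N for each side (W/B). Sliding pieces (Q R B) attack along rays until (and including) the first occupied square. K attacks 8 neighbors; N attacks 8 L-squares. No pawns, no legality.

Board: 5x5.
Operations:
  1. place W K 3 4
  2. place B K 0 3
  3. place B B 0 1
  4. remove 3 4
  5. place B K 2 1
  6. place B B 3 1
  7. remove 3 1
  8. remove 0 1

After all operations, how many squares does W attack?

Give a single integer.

Answer: 0

Derivation:
Op 1: place WK@(3,4)
Op 2: place BK@(0,3)
Op 3: place BB@(0,1)
Op 4: remove (3,4)
Op 5: place BK@(2,1)
Op 6: place BB@(3,1)
Op 7: remove (3,1)
Op 8: remove (0,1)
Per-piece attacks for W:
Union (0 distinct): (none)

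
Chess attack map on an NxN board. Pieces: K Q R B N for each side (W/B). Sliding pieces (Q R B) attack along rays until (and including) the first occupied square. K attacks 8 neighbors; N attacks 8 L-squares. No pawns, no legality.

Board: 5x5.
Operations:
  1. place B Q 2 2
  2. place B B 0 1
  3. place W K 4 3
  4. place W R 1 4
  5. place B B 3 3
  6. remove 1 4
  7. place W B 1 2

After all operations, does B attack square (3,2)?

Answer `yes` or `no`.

Op 1: place BQ@(2,2)
Op 2: place BB@(0,1)
Op 3: place WK@(4,3)
Op 4: place WR@(1,4)
Op 5: place BB@(3,3)
Op 6: remove (1,4)
Op 7: place WB@(1,2)
Per-piece attacks for B:
  BB@(0,1): attacks (1,2) (1,0) [ray(1,1) blocked at (1,2)]
  BQ@(2,2): attacks (2,3) (2,4) (2,1) (2,0) (3,2) (4,2) (1,2) (3,3) (3,1) (4,0) (1,3) (0,4) (1,1) (0,0) [ray(-1,0) blocked at (1,2); ray(1,1) blocked at (3,3)]
  BB@(3,3): attacks (4,4) (4,2) (2,4) (2,2) [ray(-1,-1) blocked at (2,2)]
B attacks (3,2): yes

Answer: yes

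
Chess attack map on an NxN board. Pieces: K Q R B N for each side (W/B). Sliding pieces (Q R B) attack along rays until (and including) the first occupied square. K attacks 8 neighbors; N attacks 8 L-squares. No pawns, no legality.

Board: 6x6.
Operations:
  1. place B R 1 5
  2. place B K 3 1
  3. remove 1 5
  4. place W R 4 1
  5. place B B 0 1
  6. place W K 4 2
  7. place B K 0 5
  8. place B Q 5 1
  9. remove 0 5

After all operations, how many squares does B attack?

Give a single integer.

Op 1: place BR@(1,5)
Op 2: place BK@(3,1)
Op 3: remove (1,5)
Op 4: place WR@(4,1)
Op 5: place BB@(0,1)
Op 6: place WK@(4,2)
Op 7: place BK@(0,5)
Op 8: place BQ@(5,1)
Op 9: remove (0,5)
Per-piece attacks for B:
  BB@(0,1): attacks (1,2) (2,3) (3,4) (4,5) (1,0)
  BK@(3,1): attacks (3,2) (3,0) (4,1) (2,1) (4,2) (4,0) (2,2) (2,0)
  BQ@(5,1): attacks (5,2) (5,3) (5,4) (5,5) (5,0) (4,1) (4,2) (4,0) [ray(-1,0) blocked at (4,1); ray(-1,1) blocked at (4,2)]
Union (18 distinct): (1,0) (1,2) (2,0) (2,1) (2,2) (2,3) (3,0) (3,2) (3,4) (4,0) (4,1) (4,2) (4,5) (5,0) (5,2) (5,3) (5,4) (5,5)

Answer: 18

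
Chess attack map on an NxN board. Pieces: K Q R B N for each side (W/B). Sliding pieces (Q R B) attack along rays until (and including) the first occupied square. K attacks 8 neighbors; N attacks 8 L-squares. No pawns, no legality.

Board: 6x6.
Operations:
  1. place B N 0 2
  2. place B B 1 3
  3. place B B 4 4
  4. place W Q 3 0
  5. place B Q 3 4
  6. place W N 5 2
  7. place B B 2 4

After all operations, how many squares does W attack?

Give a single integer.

Op 1: place BN@(0,2)
Op 2: place BB@(1,3)
Op 3: place BB@(4,4)
Op 4: place WQ@(3,0)
Op 5: place BQ@(3,4)
Op 6: place WN@(5,2)
Op 7: place BB@(2,4)
Per-piece attacks for W:
  WQ@(3,0): attacks (3,1) (3,2) (3,3) (3,4) (4,0) (5,0) (2,0) (1,0) (0,0) (4,1) (5,2) (2,1) (1,2) (0,3) [ray(0,1) blocked at (3,4); ray(1,1) blocked at (5,2)]
  WN@(5,2): attacks (4,4) (3,3) (4,0) (3,1)
Union (15 distinct): (0,0) (0,3) (1,0) (1,2) (2,0) (2,1) (3,1) (3,2) (3,3) (3,4) (4,0) (4,1) (4,4) (5,0) (5,2)

Answer: 15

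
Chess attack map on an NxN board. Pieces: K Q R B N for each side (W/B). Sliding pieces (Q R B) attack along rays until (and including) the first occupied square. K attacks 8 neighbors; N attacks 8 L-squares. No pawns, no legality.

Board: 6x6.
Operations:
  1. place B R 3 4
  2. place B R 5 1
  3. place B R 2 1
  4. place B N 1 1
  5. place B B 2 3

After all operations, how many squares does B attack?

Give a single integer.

Answer: 26

Derivation:
Op 1: place BR@(3,4)
Op 2: place BR@(5,1)
Op 3: place BR@(2,1)
Op 4: place BN@(1,1)
Op 5: place BB@(2,3)
Per-piece attacks for B:
  BN@(1,1): attacks (2,3) (3,2) (0,3) (3,0)
  BR@(2,1): attacks (2,2) (2,3) (2,0) (3,1) (4,1) (5,1) (1,1) [ray(0,1) blocked at (2,3); ray(1,0) blocked at (5,1); ray(-1,0) blocked at (1,1)]
  BB@(2,3): attacks (3,4) (3,2) (4,1) (5,0) (1,4) (0,5) (1,2) (0,1) [ray(1,1) blocked at (3,4)]
  BR@(3,4): attacks (3,5) (3,3) (3,2) (3,1) (3,0) (4,4) (5,4) (2,4) (1,4) (0,4)
  BR@(5,1): attacks (5,2) (5,3) (5,4) (5,5) (5,0) (4,1) (3,1) (2,1) [ray(-1,0) blocked at (2,1)]
Union (26 distinct): (0,1) (0,3) (0,4) (0,5) (1,1) (1,2) (1,4) (2,0) (2,1) (2,2) (2,3) (2,4) (3,0) (3,1) (3,2) (3,3) (3,4) (3,5) (4,1) (4,4) (5,0) (5,1) (5,2) (5,3) (5,4) (5,5)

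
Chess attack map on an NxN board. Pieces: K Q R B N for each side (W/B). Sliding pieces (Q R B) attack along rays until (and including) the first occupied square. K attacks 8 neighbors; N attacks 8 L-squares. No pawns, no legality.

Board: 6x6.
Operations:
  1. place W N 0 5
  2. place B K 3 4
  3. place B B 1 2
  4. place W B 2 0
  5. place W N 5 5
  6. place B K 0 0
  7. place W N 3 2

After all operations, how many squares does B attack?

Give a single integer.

Answer: 15

Derivation:
Op 1: place WN@(0,5)
Op 2: place BK@(3,4)
Op 3: place BB@(1,2)
Op 4: place WB@(2,0)
Op 5: place WN@(5,5)
Op 6: place BK@(0,0)
Op 7: place WN@(3,2)
Per-piece attacks for B:
  BK@(0,0): attacks (0,1) (1,0) (1,1)
  BB@(1,2): attacks (2,3) (3,4) (2,1) (3,0) (0,3) (0,1) [ray(1,1) blocked at (3,4)]
  BK@(3,4): attacks (3,5) (3,3) (4,4) (2,4) (4,5) (4,3) (2,5) (2,3)
Union (15 distinct): (0,1) (0,3) (1,0) (1,1) (2,1) (2,3) (2,4) (2,5) (3,0) (3,3) (3,4) (3,5) (4,3) (4,4) (4,5)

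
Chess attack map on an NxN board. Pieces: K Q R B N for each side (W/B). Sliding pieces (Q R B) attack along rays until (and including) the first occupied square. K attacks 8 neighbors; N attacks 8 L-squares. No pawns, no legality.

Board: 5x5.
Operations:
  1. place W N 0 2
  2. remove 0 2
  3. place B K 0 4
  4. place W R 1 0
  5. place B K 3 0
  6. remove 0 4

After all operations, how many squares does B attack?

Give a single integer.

Op 1: place WN@(0,2)
Op 2: remove (0,2)
Op 3: place BK@(0,4)
Op 4: place WR@(1,0)
Op 5: place BK@(3,0)
Op 6: remove (0,4)
Per-piece attacks for B:
  BK@(3,0): attacks (3,1) (4,0) (2,0) (4,1) (2,1)
Union (5 distinct): (2,0) (2,1) (3,1) (4,0) (4,1)

Answer: 5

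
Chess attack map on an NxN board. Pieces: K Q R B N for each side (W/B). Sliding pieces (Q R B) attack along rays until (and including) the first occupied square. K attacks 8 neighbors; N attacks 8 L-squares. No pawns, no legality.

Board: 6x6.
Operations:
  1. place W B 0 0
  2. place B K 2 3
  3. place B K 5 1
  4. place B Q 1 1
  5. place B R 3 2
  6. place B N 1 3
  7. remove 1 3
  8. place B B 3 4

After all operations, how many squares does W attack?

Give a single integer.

Op 1: place WB@(0,0)
Op 2: place BK@(2,3)
Op 3: place BK@(5,1)
Op 4: place BQ@(1,1)
Op 5: place BR@(3,2)
Op 6: place BN@(1,3)
Op 7: remove (1,3)
Op 8: place BB@(3,4)
Per-piece attacks for W:
  WB@(0,0): attacks (1,1) [ray(1,1) blocked at (1,1)]
Union (1 distinct): (1,1)

Answer: 1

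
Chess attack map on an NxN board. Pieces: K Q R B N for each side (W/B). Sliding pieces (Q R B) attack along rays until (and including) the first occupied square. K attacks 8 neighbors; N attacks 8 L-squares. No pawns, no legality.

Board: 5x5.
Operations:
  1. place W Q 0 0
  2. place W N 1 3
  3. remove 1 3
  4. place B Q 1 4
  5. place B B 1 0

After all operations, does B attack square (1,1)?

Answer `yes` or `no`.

Op 1: place WQ@(0,0)
Op 2: place WN@(1,3)
Op 3: remove (1,3)
Op 4: place BQ@(1,4)
Op 5: place BB@(1,0)
Per-piece attacks for B:
  BB@(1,0): attacks (2,1) (3,2) (4,3) (0,1)
  BQ@(1,4): attacks (1,3) (1,2) (1,1) (1,0) (2,4) (3,4) (4,4) (0,4) (2,3) (3,2) (4,1) (0,3) [ray(0,-1) blocked at (1,0)]
B attacks (1,1): yes

Answer: yes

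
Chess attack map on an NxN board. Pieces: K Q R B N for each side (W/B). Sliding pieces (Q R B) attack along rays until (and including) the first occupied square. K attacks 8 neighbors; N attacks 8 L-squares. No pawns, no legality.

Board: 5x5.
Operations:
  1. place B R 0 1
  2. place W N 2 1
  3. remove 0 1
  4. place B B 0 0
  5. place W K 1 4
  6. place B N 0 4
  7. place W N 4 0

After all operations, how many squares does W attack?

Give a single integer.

Op 1: place BR@(0,1)
Op 2: place WN@(2,1)
Op 3: remove (0,1)
Op 4: place BB@(0,0)
Op 5: place WK@(1,4)
Op 6: place BN@(0,4)
Op 7: place WN@(4,0)
Per-piece attacks for W:
  WK@(1,4): attacks (1,3) (2,4) (0,4) (2,3) (0,3)
  WN@(2,1): attacks (3,3) (4,2) (1,3) (0,2) (4,0) (0,0)
  WN@(4,0): attacks (3,2) (2,1)
Union (12 distinct): (0,0) (0,2) (0,3) (0,4) (1,3) (2,1) (2,3) (2,4) (3,2) (3,3) (4,0) (4,2)

Answer: 12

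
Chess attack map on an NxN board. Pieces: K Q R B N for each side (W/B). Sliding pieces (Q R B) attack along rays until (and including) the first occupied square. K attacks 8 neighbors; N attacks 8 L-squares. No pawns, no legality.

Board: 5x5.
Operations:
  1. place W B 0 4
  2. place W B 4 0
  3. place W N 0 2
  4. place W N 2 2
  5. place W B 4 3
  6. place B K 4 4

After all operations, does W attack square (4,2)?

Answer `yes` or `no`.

Op 1: place WB@(0,4)
Op 2: place WB@(4,0)
Op 3: place WN@(0,2)
Op 4: place WN@(2,2)
Op 5: place WB@(4,3)
Op 6: place BK@(4,4)
Per-piece attacks for W:
  WN@(0,2): attacks (1,4) (2,3) (1,0) (2,1)
  WB@(0,4): attacks (1,3) (2,2) [ray(1,-1) blocked at (2,2)]
  WN@(2,2): attacks (3,4) (4,3) (1,4) (0,3) (3,0) (4,1) (1,0) (0,1)
  WB@(4,0): attacks (3,1) (2,2) [ray(-1,1) blocked at (2,2)]
  WB@(4,3): attacks (3,4) (3,2) (2,1) (1,0)
W attacks (4,2): no

Answer: no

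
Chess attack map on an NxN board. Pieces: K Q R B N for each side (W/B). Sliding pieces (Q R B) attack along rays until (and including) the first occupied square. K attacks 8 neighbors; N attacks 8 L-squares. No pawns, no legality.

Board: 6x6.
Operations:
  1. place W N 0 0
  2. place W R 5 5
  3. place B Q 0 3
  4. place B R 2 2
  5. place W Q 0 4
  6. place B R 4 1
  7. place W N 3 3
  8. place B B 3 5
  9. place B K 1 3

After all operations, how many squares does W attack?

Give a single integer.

Op 1: place WN@(0,0)
Op 2: place WR@(5,5)
Op 3: place BQ@(0,3)
Op 4: place BR@(2,2)
Op 5: place WQ@(0,4)
Op 6: place BR@(4,1)
Op 7: place WN@(3,3)
Op 8: place BB@(3,5)
Op 9: place BK@(1,3)
Per-piece attacks for W:
  WN@(0,0): attacks (1,2) (2,1)
  WQ@(0,4): attacks (0,5) (0,3) (1,4) (2,4) (3,4) (4,4) (5,4) (1,5) (1,3) [ray(0,-1) blocked at (0,3); ray(1,-1) blocked at (1,3)]
  WN@(3,3): attacks (4,5) (5,4) (2,5) (1,4) (4,1) (5,2) (2,1) (1,2)
  WR@(5,5): attacks (5,4) (5,3) (5,2) (5,1) (5,0) (4,5) (3,5) [ray(-1,0) blocked at (3,5)]
Union (19 distinct): (0,3) (0,5) (1,2) (1,3) (1,4) (1,5) (2,1) (2,4) (2,5) (3,4) (3,5) (4,1) (4,4) (4,5) (5,0) (5,1) (5,2) (5,3) (5,4)

Answer: 19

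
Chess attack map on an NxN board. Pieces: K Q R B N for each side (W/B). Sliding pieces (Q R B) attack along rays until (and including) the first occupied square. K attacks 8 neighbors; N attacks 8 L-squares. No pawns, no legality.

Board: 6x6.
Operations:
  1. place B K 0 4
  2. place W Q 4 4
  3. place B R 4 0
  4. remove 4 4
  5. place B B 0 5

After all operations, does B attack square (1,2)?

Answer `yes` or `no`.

Answer: no

Derivation:
Op 1: place BK@(0,4)
Op 2: place WQ@(4,4)
Op 3: place BR@(4,0)
Op 4: remove (4,4)
Op 5: place BB@(0,5)
Per-piece attacks for B:
  BK@(0,4): attacks (0,5) (0,3) (1,4) (1,5) (1,3)
  BB@(0,5): attacks (1,4) (2,3) (3,2) (4,1) (5,0)
  BR@(4,0): attacks (4,1) (4,2) (4,3) (4,4) (4,5) (5,0) (3,0) (2,0) (1,0) (0,0)
B attacks (1,2): no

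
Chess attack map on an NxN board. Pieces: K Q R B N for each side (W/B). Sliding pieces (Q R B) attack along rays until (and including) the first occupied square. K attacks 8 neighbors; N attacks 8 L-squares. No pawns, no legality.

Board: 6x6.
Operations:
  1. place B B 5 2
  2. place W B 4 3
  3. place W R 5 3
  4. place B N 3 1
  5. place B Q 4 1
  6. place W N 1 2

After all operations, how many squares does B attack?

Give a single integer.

Answer: 15

Derivation:
Op 1: place BB@(5,2)
Op 2: place WB@(4,3)
Op 3: place WR@(5,3)
Op 4: place BN@(3,1)
Op 5: place BQ@(4,1)
Op 6: place WN@(1,2)
Per-piece attacks for B:
  BN@(3,1): attacks (4,3) (5,2) (2,3) (1,2) (5,0) (1,0)
  BQ@(4,1): attacks (4,2) (4,3) (4,0) (5,1) (3,1) (5,2) (5,0) (3,2) (2,3) (1,4) (0,5) (3,0) [ray(0,1) blocked at (4,3); ray(-1,0) blocked at (3,1); ray(1,1) blocked at (5,2)]
  BB@(5,2): attacks (4,3) (4,1) [ray(-1,1) blocked at (4,3); ray(-1,-1) blocked at (4,1)]
Union (15 distinct): (0,5) (1,0) (1,2) (1,4) (2,3) (3,0) (3,1) (3,2) (4,0) (4,1) (4,2) (4,3) (5,0) (5,1) (5,2)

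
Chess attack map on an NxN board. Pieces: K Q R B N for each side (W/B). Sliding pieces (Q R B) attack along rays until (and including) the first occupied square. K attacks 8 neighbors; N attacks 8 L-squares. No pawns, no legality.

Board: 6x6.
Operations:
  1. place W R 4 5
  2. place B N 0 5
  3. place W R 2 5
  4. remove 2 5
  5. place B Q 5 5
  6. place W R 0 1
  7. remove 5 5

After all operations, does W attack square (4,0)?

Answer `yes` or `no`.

Answer: yes

Derivation:
Op 1: place WR@(4,5)
Op 2: place BN@(0,5)
Op 3: place WR@(2,5)
Op 4: remove (2,5)
Op 5: place BQ@(5,5)
Op 6: place WR@(0,1)
Op 7: remove (5,5)
Per-piece attacks for W:
  WR@(0,1): attacks (0,2) (0,3) (0,4) (0,5) (0,0) (1,1) (2,1) (3,1) (4,1) (5,1) [ray(0,1) blocked at (0,5)]
  WR@(4,5): attacks (4,4) (4,3) (4,2) (4,1) (4,0) (5,5) (3,5) (2,5) (1,5) (0,5) [ray(-1,0) blocked at (0,5)]
W attacks (4,0): yes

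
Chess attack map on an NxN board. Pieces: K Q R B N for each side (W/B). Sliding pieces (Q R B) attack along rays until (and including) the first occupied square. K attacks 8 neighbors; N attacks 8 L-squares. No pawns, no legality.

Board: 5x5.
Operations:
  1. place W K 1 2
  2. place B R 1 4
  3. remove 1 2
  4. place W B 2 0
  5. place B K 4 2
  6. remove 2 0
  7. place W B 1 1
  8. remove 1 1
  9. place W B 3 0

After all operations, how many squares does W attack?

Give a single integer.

Answer: 4

Derivation:
Op 1: place WK@(1,2)
Op 2: place BR@(1,4)
Op 3: remove (1,2)
Op 4: place WB@(2,0)
Op 5: place BK@(4,2)
Op 6: remove (2,0)
Op 7: place WB@(1,1)
Op 8: remove (1,1)
Op 9: place WB@(3,0)
Per-piece attacks for W:
  WB@(3,0): attacks (4,1) (2,1) (1,2) (0,3)
Union (4 distinct): (0,3) (1,2) (2,1) (4,1)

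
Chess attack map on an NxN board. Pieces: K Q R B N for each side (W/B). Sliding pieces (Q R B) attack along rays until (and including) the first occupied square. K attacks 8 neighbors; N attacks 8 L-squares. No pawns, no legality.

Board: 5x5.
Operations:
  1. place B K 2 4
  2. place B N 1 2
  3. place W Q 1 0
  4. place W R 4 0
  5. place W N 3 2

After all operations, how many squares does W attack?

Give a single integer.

Answer: 16

Derivation:
Op 1: place BK@(2,4)
Op 2: place BN@(1,2)
Op 3: place WQ@(1,0)
Op 4: place WR@(4,0)
Op 5: place WN@(3,2)
Per-piece attacks for W:
  WQ@(1,0): attacks (1,1) (1,2) (2,0) (3,0) (4,0) (0,0) (2,1) (3,2) (0,1) [ray(0,1) blocked at (1,2); ray(1,0) blocked at (4,0); ray(1,1) blocked at (3,2)]
  WN@(3,2): attacks (4,4) (2,4) (1,3) (4,0) (2,0) (1,1)
  WR@(4,0): attacks (4,1) (4,2) (4,3) (4,4) (3,0) (2,0) (1,0) [ray(-1,0) blocked at (1,0)]
Union (16 distinct): (0,0) (0,1) (1,0) (1,1) (1,2) (1,3) (2,0) (2,1) (2,4) (3,0) (3,2) (4,0) (4,1) (4,2) (4,3) (4,4)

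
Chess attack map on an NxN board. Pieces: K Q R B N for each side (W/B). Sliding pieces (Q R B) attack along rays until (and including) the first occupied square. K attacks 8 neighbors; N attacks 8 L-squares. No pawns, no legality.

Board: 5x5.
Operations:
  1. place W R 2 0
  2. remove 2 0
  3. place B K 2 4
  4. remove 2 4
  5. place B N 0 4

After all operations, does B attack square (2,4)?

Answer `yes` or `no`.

Answer: no

Derivation:
Op 1: place WR@(2,0)
Op 2: remove (2,0)
Op 3: place BK@(2,4)
Op 4: remove (2,4)
Op 5: place BN@(0,4)
Per-piece attacks for B:
  BN@(0,4): attacks (1,2) (2,3)
B attacks (2,4): no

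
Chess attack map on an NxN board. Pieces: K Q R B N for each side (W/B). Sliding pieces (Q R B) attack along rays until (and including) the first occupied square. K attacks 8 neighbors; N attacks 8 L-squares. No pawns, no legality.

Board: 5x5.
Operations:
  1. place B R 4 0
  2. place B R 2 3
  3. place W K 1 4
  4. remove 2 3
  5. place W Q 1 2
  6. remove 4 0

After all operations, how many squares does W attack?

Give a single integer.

Op 1: place BR@(4,0)
Op 2: place BR@(2,3)
Op 3: place WK@(1,4)
Op 4: remove (2,3)
Op 5: place WQ@(1,2)
Op 6: remove (4,0)
Per-piece attacks for W:
  WQ@(1,2): attacks (1,3) (1,4) (1,1) (1,0) (2,2) (3,2) (4,2) (0,2) (2,3) (3,4) (2,1) (3,0) (0,3) (0,1) [ray(0,1) blocked at (1,4)]
  WK@(1,4): attacks (1,3) (2,4) (0,4) (2,3) (0,3)
Union (16 distinct): (0,1) (0,2) (0,3) (0,4) (1,0) (1,1) (1,3) (1,4) (2,1) (2,2) (2,3) (2,4) (3,0) (3,2) (3,4) (4,2)

Answer: 16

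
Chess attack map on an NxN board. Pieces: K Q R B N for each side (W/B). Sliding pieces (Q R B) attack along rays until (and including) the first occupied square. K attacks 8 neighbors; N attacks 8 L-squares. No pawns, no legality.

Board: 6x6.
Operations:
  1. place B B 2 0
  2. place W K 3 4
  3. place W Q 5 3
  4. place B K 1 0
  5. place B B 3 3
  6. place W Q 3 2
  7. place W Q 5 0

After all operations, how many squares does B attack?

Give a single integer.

Op 1: place BB@(2,0)
Op 2: place WK@(3,4)
Op 3: place WQ@(5,3)
Op 4: place BK@(1,0)
Op 5: place BB@(3,3)
Op 6: place WQ@(3,2)
Op 7: place WQ@(5,0)
Per-piece attacks for B:
  BK@(1,0): attacks (1,1) (2,0) (0,0) (2,1) (0,1)
  BB@(2,0): attacks (3,1) (4,2) (5,3) (1,1) (0,2) [ray(1,1) blocked at (5,3)]
  BB@(3,3): attacks (4,4) (5,5) (4,2) (5,1) (2,4) (1,5) (2,2) (1,1) (0,0)
Union (15 distinct): (0,0) (0,1) (0,2) (1,1) (1,5) (2,0) (2,1) (2,2) (2,4) (3,1) (4,2) (4,4) (5,1) (5,3) (5,5)

Answer: 15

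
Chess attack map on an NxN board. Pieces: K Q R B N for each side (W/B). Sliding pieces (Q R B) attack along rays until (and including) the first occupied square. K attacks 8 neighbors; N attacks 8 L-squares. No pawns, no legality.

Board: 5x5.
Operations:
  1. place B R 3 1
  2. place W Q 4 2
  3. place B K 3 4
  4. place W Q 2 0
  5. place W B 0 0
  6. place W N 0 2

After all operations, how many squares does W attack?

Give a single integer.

Answer: 18

Derivation:
Op 1: place BR@(3,1)
Op 2: place WQ@(4,2)
Op 3: place BK@(3,4)
Op 4: place WQ@(2,0)
Op 5: place WB@(0,0)
Op 6: place WN@(0,2)
Per-piece attacks for W:
  WB@(0,0): attacks (1,1) (2,2) (3,3) (4,4)
  WN@(0,2): attacks (1,4) (2,3) (1,0) (2,1)
  WQ@(2,0): attacks (2,1) (2,2) (2,3) (2,4) (3,0) (4,0) (1,0) (0,0) (3,1) (1,1) (0,2) [ray(-1,0) blocked at (0,0); ray(1,1) blocked at (3,1); ray(-1,1) blocked at (0,2)]
  WQ@(4,2): attacks (4,3) (4,4) (4,1) (4,0) (3,2) (2,2) (1,2) (0,2) (3,3) (2,4) (3,1) [ray(-1,0) blocked at (0,2); ray(-1,-1) blocked at (3,1)]
Union (18 distinct): (0,0) (0,2) (1,0) (1,1) (1,2) (1,4) (2,1) (2,2) (2,3) (2,4) (3,0) (3,1) (3,2) (3,3) (4,0) (4,1) (4,3) (4,4)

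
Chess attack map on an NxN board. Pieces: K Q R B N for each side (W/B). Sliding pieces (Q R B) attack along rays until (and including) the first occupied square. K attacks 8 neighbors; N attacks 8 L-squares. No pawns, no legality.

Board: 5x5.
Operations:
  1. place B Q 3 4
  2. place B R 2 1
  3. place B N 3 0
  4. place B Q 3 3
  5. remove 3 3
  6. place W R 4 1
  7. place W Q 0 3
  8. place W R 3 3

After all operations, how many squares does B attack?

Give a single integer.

Answer: 15

Derivation:
Op 1: place BQ@(3,4)
Op 2: place BR@(2,1)
Op 3: place BN@(3,0)
Op 4: place BQ@(3,3)
Op 5: remove (3,3)
Op 6: place WR@(4,1)
Op 7: place WQ@(0,3)
Op 8: place WR@(3,3)
Per-piece attacks for B:
  BR@(2,1): attacks (2,2) (2,3) (2,4) (2,0) (3,1) (4,1) (1,1) (0,1) [ray(1,0) blocked at (4,1)]
  BN@(3,0): attacks (4,2) (2,2) (1,1)
  BQ@(3,4): attacks (3,3) (4,4) (2,4) (1,4) (0,4) (4,3) (2,3) (1,2) (0,1) [ray(0,-1) blocked at (3,3)]
Union (15 distinct): (0,1) (0,4) (1,1) (1,2) (1,4) (2,0) (2,2) (2,3) (2,4) (3,1) (3,3) (4,1) (4,2) (4,3) (4,4)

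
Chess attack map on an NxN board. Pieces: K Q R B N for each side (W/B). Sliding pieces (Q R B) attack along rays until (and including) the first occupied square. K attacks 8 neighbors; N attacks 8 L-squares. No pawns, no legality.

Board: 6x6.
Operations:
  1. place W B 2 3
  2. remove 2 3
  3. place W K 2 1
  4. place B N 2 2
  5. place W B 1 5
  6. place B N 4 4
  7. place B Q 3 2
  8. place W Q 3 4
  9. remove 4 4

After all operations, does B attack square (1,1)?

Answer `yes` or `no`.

Answer: no

Derivation:
Op 1: place WB@(2,3)
Op 2: remove (2,3)
Op 3: place WK@(2,1)
Op 4: place BN@(2,2)
Op 5: place WB@(1,5)
Op 6: place BN@(4,4)
Op 7: place BQ@(3,2)
Op 8: place WQ@(3,4)
Op 9: remove (4,4)
Per-piece attacks for B:
  BN@(2,2): attacks (3,4) (4,3) (1,4) (0,3) (3,0) (4,1) (1,0) (0,1)
  BQ@(3,2): attacks (3,3) (3,4) (3,1) (3,0) (4,2) (5,2) (2,2) (4,3) (5,4) (4,1) (5,0) (2,3) (1,4) (0,5) (2,1) [ray(0,1) blocked at (3,4); ray(-1,0) blocked at (2,2); ray(-1,-1) blocked at (2,1)]
B attacks (1,1): no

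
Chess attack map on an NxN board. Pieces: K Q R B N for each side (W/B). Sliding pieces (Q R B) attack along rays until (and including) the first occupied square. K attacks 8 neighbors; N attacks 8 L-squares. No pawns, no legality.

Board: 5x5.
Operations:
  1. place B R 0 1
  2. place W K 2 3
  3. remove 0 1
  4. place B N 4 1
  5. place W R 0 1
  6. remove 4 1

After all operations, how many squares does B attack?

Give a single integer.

Op 1: place BR@(0,1)
Op 2: place WK@(2,3)
Op 3: remove (0,1)
Op 4: place BN@(4,1)
Op 5: place WR@(0,1)
Op 6: remove (4,1)
Per-piece attacks for B:
Union (0 distinct): (none)

Answer: 0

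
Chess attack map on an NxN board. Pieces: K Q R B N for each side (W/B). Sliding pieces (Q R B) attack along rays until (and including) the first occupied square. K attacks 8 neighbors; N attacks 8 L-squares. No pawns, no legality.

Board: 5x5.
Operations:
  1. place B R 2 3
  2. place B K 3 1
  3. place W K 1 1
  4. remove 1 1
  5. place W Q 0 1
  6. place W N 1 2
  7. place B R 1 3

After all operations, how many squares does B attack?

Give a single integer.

Answer: 16

Derivation:
Op 1: place BR@(2,3)
Op 2: place BK@(3,1)
Op 3: place WK@(1,1)
Op 4: remove (1,1)
Op 5: place WQ@(0,1)
Op 6: place WN@(1,2)
Op 7: place BR@(1,3)
Per-piece attacks for B:
  BR@(1,3): attacks (1,4) (1,2) (2,3) (0,3) [ray(0,-1) blocked at (1,2); ray(1,0) blocked at (2,3)]
  BR@(2,3): attacks (2,4) (2,2) (2,1) (2,0) (3,3) (4,3) (1,3) [ray(-1,0) blocked at (1,3)]
  BK@(3,1): attacks (3,2) (3,0) (4,1) (2,1) (4,2) (4,0) (2,2) (2,0)
Union (16 distinct): (0,3) (1,2) (1,3) (1,4) (2,0) (2,1) (2,2) (2,3) (2,4) (3,0) (3,2) (3,3) (4,0) (4,1) (4,2) (4,3)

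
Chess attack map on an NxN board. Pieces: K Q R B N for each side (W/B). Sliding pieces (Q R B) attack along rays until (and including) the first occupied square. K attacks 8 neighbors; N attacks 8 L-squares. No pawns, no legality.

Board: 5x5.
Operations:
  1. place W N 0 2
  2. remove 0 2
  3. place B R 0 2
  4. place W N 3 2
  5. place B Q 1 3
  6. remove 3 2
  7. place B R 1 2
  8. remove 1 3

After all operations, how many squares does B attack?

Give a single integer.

Op 1: place WN@(0,2)
Op 2: remove (0,2)
Op 3: place BR@(0,2)
Op 4: place WN@(3,2)
Op 5: place BQ@(1,3)
Op 6: remove (3,2)
Op 7: place BR@(1,2)
Op 8: remove (1,3)
Per-piece attacks for B:
  BR@(0,2): attacks (0,3) (0,4) (0,1) (0,0) (1,2) [ray(1,0) blocked at (1,2)]
  BR@(1,2): attacks (1,3) (1,4) (1,1) (1,0) (2,2) (3,2) (4,2) (0,2) [ray(-1,0) blocked at (0,2)]
Union (13 distinct): (0,0) (0,1) (0,2) (0,3) (0,4) (1,0) (1,1) (1,2) (1,3) (1,4) (2,2) (3,2) (4,2)

Answer: 13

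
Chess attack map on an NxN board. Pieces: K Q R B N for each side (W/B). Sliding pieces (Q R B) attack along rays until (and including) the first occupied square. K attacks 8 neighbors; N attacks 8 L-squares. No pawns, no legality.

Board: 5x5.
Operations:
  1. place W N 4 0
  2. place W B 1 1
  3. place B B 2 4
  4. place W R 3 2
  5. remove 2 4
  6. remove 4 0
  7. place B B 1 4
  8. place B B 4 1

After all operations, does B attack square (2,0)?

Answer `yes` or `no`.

Answer: no

Derivation:
Op 1: place WN@(4,0)
Op 2: place WB@(1,1)
Op 3: place BB@(2,4)
Op 4: place WR@(3,2)
Op 5: remove (2,4)
Op 6: remove (4,0)
Op 7: place BB@(1,4)
Op 8: place BB@(4,1)
Per-piece attacks for B:
  BB@(1,4): attacks (2,3) (3,2) (0,3) [ray(1,-1) blocked at (3,2)]
  BB@(4,1): attacks (3,2) (3,0) [ray(-1,1) blocked at (3,2)]
B attacks (2,0): no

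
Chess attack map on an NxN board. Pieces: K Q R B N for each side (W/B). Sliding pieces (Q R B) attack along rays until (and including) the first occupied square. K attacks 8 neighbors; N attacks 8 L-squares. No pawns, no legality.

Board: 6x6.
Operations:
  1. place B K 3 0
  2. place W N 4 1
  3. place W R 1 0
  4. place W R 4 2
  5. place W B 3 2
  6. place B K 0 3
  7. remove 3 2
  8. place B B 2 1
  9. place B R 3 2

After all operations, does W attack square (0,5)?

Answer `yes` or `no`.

Op 1: place BK@(3,0)
Op 2: place WN@(4,1)
Op 3: place WR@(1,0)
Op 4: place WR@(4,2)
Op 5: place WB@(3,2)
Op 6: place BK@(0,3)
Op 7: remove (3,2)
Op 8: place BB@(2,1)
Op 9: place BR@(3,2)
Per-piece attacks for W:
  WR@(1,0): attacks (1,1) (1,2) (1,3) (1,4) (1,5) (2,0) (3,0) (0,0) [ray(1,0) blocked at (3,0)]
  WN@(4,1): attacks (5,3) (3,3) (2,2) (2,0)
  WR@(4,2): attacks (4,3) (4,4) (4,5) (4,1) (5,2) (3,2) [ray(0,-1) blocked at (4,1); ray(-1,0) blocked at (3,2)]
W attacks (0,5): no

Answer: no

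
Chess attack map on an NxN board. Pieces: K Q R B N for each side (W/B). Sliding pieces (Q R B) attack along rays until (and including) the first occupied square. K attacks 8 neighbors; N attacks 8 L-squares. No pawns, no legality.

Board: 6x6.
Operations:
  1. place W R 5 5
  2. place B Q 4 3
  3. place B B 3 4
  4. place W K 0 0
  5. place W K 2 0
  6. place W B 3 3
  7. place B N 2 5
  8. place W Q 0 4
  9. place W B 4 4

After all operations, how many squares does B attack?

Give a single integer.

Answer: 20

Derivation:
Op 1: place WR@(5,5)
Op 2: place BQ@(4,3)
Op 3: place BB@(3,4)
Op 4: place WK@(0,0)
Op 5: place WK@(2,0)
Op 6: place WB@(3,3)
Op 7: place BN@(2,5)
Op 8: place WQ@(0,4)
Op 9: place WB@(4,4)
Per-piece attacks for B:
  BN@(2,5): attacks (3,3) (4,4) (1,3) (0,4)
  BB@(3,4): attacks (4,5) (4,3) (2,5) (2,3) (1,2) (0,1) [ray(1,-1) blocked at (4,3); ray(-1,1) blocked at (2,5)]
  BQ@(4,3): attacks (4,4) (4,2) (4,1) (4,0) (5,3) (3,3) (5,4) (5,2) (3,4) (3,2) (2,1) (1,0) [ray(0,1) blocked at (4,4); ray(-1,0) blocked at (3,3); ray(-1,1) blocked at (3,4)]
Union (20 distinct): (0,1) (0,4) (1,0) (1,2) (1,3) (2,1) (2,3) (2,5) (3,2) (3,3) (3,4) (4,0) (4,1) (4,2) (4,3) (4,4) (4,5) (5,2) (5,3) (5,4)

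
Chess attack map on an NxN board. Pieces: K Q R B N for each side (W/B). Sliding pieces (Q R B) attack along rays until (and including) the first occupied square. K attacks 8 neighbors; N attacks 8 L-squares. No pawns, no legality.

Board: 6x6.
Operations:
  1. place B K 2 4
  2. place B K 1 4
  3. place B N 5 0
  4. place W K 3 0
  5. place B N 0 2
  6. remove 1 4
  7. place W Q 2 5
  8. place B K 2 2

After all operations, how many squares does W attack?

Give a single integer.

Op 1: place BK@(2,4)
Op 2: place BK@(1,4)
Op 3: place BN@(5,0)
Op 4: place WK@(3,0)
Op 5: place BN@(0,2)
Op 6: remove (1,4)
Op 7: place WQ@(2,5)
Op 8: place BK@(2,2)
Per-piece attacks for W:
  WQ@(2,5): attacks (2,4) (3,5) (4,5) (5,5) (1,5) (0,5) (3,4) (4,3) (5,2) (1,4) (0,3) [ray(0,-1) blocked at (2,4)]
  WK@(3,0): attacks (3,1) (4,0) (2,0) (4,1) (2,1)
Union (16 distinct): (0,3) (0,5) (1,4) (1,5) (2,0) (2,1) (2,4) (3,1) (3,4) (3,5) (4,0) (4,1) (4,3) (4,5) (5,2) (5,5)

Answer: 16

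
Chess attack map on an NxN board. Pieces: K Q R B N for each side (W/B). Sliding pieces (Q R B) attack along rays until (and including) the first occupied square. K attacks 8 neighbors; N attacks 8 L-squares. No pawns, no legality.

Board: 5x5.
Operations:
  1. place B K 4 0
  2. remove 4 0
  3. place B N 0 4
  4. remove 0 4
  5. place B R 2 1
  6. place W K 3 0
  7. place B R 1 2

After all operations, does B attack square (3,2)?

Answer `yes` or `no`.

Op 1: place BK@(4,0)
Op 2: remove (4,0)
Op 3: place BN@(0,4)
Op 4: remove (0,4)
Op 5: place BR@(2,1)
Op 6: place WK@(3,0)
Op 7: place BR@(1,2)
Per-piece attacks for B:
  BR@(1,2): attacks (1,3) (1,4) (1,1) (1,0) (2,2) (3,2) (4,2) (0,2)
  BR@(2,1): attacks (2,2) (2,3) (2,4) (2,0) (3,1) (4,1) (1,1) (0,1)
B attacks (3,2): yes

Answer: yes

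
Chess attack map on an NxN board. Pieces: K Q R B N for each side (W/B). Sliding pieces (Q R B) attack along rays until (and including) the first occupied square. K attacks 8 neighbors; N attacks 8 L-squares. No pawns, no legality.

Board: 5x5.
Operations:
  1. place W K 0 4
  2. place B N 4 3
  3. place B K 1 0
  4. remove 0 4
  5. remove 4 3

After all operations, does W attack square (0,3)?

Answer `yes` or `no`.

Op 1: place WK@(0,4)
Op 2: place BN@(4,3)
Op 3: place BK@(1,0)
Op 4: remove (0,4)
Op 5: remove (4,3)
Per-piece attacks for W:
W attacks (0,3): no

Answer: no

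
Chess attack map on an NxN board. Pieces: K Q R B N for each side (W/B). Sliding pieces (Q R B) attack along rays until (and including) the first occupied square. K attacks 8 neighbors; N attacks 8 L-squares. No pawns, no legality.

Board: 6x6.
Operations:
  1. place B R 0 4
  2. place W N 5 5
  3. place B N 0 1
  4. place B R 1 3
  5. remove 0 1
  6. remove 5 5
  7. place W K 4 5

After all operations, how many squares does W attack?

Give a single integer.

Answer: 5

Derivation:
Op 1: place BR@(0,4)
Op 2: place WN@(5,5)
Op 3: place BN@(0,1)
Op 4: place BR@(1,3)
Op 5: remove (0,1)
Op 6: remove (5,5)
Op 7: place WK@(4,5)
Per-piece attacks for W:
  WK@(4,5): attacks (4,4) (5,5) (3,5) (5,4) (3,4)
Union (5 distinct): (3,4) (3,5) (4,4) (5,4) (5,5)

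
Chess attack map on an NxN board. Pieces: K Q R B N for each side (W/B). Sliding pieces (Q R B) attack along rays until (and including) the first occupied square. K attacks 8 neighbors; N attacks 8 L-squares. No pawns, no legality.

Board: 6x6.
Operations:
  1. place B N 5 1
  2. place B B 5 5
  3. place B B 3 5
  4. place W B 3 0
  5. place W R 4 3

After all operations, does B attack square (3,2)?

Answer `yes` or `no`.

Op 1: place BN@(5,1)
Op 2: place BB@(5,5)
Op 3: place BB@(3,5)
Op 4: place WB@(3,0)
Op 5: place WR@(4,3)
Per-piece attacks for B:
  BB@(3,5): attacks (4,4) (5,3) (2,4) (1,3) (0,2)
  BN@(5,1): attacks (4,3) (3,2) (3,0)
  BB@(5,5): attacks (4,4) (3,3) (2,2) (1,1) (0,0)
B attacks (3,2): yes

Answer: yes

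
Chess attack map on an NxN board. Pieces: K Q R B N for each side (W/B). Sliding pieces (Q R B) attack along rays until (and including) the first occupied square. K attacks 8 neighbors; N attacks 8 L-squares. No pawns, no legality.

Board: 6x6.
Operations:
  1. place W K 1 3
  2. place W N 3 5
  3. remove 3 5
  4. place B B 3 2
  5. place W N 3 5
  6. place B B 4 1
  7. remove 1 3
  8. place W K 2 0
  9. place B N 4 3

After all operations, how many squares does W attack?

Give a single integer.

Answer: 9

Derivation:
Op 1: place WK@(1,3)
Op 2: place WN@(3,5)
Op 3: remove (3,5)
Op 4: place BB@(3,2)
Op 5: place WN@(3,5)
Op 6: place BB@(4,1)
Op 7: remove (1,3)
Op 8: place WK@(2,0)
Op 9: place BN@(4,3)
Per-piece attacks for W:
  WK@(2,0): attacks (2,1) (3,0) (1,0) (3,1) (1,1)
  WN@(3,5): attacks (4,3) (5,4) (2,3) (1,4)
Union (9 distinct): (1,0) (1,1) (1,4) (2,1) (2,3) (3,0) (3,1) (4,3) (5,4)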